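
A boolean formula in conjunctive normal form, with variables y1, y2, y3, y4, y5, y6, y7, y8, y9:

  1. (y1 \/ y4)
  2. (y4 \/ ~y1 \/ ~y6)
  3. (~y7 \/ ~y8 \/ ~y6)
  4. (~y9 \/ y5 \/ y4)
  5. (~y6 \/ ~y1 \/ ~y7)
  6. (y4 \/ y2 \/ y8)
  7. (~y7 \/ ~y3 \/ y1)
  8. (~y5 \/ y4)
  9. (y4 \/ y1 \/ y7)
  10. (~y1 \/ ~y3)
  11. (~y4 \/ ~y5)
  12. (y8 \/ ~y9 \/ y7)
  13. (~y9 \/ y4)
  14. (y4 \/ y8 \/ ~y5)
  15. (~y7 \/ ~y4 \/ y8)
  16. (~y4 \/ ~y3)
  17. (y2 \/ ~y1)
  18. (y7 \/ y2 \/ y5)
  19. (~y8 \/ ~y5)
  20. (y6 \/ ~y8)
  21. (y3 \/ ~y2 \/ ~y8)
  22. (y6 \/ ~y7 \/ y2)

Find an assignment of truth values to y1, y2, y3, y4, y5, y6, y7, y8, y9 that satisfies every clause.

y1=F, y2=T, y3=F, y4=T, y5=F, y6=T, y7=F, y8=F, y9=F

Pure literal: y9 appears only negated; assign y9 = False.
Set y1 = False and propagate.
  then y4 is forced to True.
  then y5 is forced to False.
  then y3 is forced to False.
Set y2 = True and propagate.
  then y8 is forced to False.
  then y7 is forced to False.
y6 is now unconstrained; take y6 = True.
Every clause has at least one true literal under this assignment.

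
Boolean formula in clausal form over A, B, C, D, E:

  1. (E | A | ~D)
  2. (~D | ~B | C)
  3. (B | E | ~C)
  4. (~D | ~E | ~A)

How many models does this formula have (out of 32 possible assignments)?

19

Split on D, then E.
  D=1, E=1: remaining (A,B,C) ∈ {(0,0,0); (0,0,1); (0,1,1)} — 3.
  D=1, E=0: remaining (A,B,C) ∈ {(1,0,0); (1,1,1)} — 2.
  D=0, E=1: A, B, C free → 2^3 = 8.
  D=0, E=0: A free; 3 ways for (B,C) × 2^1 = 6.
Total: 3 + 2 + 8 + 6 = 19.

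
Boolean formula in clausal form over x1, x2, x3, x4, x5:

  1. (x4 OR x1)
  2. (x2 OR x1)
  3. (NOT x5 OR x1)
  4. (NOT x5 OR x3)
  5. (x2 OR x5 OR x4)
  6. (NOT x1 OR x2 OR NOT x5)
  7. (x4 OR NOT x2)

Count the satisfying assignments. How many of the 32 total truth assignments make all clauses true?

7

Case analysis on x1 and x2:
  x1=T, x2=T: remaining (x3,x4,x5) ∈ {(F,T,F); (T,T,F); (T,T,T)} — 3.
  x1=T, x2=F: remaining (x3,x4,x5) ∈ {(F,T,F); (T,T,F)} — 2.
  x1=F, x2=T: remaining (x3,x4,x5) ∈ {(F,T,F); (T,T,F)} — 2.
  x1=F, x2=F: a clause becomes empty — 0.
Total: 3 + 2 + 2 + 0 = 7.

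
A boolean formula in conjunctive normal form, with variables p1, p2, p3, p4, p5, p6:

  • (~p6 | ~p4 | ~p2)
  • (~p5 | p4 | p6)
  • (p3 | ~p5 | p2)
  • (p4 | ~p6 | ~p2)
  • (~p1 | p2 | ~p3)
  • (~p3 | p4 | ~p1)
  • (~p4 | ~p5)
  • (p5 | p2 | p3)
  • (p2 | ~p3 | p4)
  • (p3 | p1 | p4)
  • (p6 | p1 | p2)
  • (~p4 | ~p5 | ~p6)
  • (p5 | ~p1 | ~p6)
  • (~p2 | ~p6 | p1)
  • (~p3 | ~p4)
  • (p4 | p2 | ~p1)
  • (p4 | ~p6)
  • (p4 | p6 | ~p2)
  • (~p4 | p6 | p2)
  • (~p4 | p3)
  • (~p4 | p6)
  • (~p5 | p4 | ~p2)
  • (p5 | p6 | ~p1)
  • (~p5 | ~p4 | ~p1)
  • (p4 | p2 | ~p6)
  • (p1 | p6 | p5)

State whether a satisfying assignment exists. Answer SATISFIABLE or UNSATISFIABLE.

p4 = True:
  propagation gives p5=False, p3=False; an empty clause results — contradiction.
p4 = False:
  propagation gives p6=False, p5=False, p2=False, p3=True; an empty clause results — contradiction.
Every branch closes, so no satisfying assignment exists.

UNSATISFIABLE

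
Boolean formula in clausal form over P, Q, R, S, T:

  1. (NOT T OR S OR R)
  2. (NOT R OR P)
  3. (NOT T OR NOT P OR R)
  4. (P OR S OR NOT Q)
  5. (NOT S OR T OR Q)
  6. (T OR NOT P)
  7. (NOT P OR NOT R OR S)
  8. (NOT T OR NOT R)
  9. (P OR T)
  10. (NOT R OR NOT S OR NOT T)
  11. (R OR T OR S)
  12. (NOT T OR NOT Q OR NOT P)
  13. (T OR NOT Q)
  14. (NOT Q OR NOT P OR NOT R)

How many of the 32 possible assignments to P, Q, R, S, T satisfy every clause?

The models are:
  P=F Q=F R=F S=T T=T
  P=F Q=T R=F S=T T=T
Count: 2.

2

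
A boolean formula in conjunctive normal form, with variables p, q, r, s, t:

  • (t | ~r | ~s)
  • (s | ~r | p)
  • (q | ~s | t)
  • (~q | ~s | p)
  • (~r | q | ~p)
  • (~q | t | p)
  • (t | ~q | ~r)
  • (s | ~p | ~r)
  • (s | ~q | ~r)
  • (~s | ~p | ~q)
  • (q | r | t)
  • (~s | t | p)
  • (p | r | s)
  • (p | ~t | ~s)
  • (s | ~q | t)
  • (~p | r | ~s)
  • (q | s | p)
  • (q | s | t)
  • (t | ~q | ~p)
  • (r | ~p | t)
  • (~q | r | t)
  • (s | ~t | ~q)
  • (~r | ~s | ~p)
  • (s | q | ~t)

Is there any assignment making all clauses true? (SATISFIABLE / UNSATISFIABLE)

UNSATISFIABLE

s = True:
  p = True:
    propagation gives q=False, t=True, r=False; an empty clause results — contradiction.
  p = False:
    propagation gives q=False, t=True; an empty clause results — contradiction.
s = False:
  q = True:
    propagation gives r=False, p=True, t=True; an empty clause results — contradiction.
  q = False:
    propagation gives p=True, r=False, t=True; an empty clause results — contradiction.
Every branch closes, so no satisfying assignment exists.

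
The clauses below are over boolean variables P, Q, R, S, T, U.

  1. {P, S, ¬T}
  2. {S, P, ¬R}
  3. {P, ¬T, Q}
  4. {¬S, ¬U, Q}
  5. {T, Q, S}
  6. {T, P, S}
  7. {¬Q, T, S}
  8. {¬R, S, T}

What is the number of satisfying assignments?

30

Case analysis on S and T:
  S=1, T=1: R free; 5 ways for (P,Q,U) × 2^1 = 10.
  S=1, T=0: P, R free; 3 ways for (Q,U) × 2^2 = 12.
  S=0, T=1: forces P=1; Q, R, U free → 2^3 = 8.
  S=0, T=0: a clause becomes empty — 0.
Total: 10 + 12 + 8 + 0 = 30.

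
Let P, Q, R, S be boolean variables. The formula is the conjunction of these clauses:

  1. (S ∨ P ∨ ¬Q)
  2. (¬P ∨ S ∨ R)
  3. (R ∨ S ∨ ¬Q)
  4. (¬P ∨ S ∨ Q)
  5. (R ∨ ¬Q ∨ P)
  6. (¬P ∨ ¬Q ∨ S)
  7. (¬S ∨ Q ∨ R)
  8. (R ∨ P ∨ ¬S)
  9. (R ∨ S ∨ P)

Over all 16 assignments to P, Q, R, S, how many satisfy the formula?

Satisfying assignments:
  P=F Q=F R=T S=F
  P=F Q=F R=T S=T
  P=F Q=T R=T S=T
  P=T Q=F R=T S=T
  P=T Q=T R=F S=T
  P=T Q=T R=T S=T
Count: 6.

6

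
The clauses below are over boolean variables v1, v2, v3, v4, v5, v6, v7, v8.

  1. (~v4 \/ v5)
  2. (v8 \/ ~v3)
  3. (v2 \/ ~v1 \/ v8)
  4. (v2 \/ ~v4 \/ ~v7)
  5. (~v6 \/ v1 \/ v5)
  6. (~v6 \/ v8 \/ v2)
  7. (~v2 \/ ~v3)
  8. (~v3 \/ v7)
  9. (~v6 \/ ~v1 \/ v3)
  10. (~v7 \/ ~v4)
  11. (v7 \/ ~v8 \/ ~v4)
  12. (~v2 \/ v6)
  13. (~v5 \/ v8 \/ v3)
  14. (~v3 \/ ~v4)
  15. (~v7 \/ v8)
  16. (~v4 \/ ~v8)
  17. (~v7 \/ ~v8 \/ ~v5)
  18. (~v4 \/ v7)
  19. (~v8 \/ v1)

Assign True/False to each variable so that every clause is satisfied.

v1=True, v2=False, v3=False, v4=False, v5=False, v6=False, v7=False, v8=True

Pure literal: v4 appears only negated; assign v4 = False.
Try v1 = True.
Try v2 = False.
  then v8 is forced to True.
Branch on v3: take v3 = False.
  then v6 is forced to False.
For the remaining variables, v5 = False, v7 = False works.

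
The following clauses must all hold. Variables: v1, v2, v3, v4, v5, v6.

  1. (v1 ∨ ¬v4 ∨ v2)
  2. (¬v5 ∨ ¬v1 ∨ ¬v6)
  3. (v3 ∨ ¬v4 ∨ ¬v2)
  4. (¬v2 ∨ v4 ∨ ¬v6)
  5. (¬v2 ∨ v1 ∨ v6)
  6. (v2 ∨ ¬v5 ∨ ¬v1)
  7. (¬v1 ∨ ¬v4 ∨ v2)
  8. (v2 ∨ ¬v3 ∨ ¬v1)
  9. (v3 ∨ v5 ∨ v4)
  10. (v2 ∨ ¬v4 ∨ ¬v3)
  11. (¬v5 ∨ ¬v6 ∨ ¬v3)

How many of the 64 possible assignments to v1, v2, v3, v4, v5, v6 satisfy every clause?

12

Split on v2, then v1.
  v2=1, v1=1: 6 of the 16 assignments to (v3,v4,v5,v6) work.
  v2=1, v1=0: remaining (v3,v4,v5,v6) ∈ {(1,1,0,1)} — 1.
  v2=0, v1=1: a clause becomes empty — 0.
  v2=0, v1=0: 5 of the 16 assignments to (v3,v4,v5,v6) work.
Total: 6 + 1 + 0 + 5 = 12.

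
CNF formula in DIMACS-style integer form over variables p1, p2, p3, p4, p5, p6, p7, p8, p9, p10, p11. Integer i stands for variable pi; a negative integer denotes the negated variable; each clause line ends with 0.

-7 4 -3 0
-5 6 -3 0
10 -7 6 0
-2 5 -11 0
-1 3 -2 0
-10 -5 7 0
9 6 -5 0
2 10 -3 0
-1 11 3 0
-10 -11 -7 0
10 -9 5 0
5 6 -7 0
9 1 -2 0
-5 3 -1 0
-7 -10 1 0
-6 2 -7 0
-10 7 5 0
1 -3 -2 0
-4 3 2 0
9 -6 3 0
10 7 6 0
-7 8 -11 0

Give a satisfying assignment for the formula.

Branch on p1: take p1 = True.
Set p2 = True and propagate.
  then p3 is forced to True.
Try p4 = False.
  then p7 is forced to False.
The remaining clauses are satisfied by p5 = False, p6 = True, p8 = False, p9 = False, p10 = False, p11 = False.
Every clause has at least one true literal under this assignment.

p1=True, p2=True, p3=True, p4=False, p5=False, p6=True, p7=False, p8=False, p9=False, p10=False, p11=False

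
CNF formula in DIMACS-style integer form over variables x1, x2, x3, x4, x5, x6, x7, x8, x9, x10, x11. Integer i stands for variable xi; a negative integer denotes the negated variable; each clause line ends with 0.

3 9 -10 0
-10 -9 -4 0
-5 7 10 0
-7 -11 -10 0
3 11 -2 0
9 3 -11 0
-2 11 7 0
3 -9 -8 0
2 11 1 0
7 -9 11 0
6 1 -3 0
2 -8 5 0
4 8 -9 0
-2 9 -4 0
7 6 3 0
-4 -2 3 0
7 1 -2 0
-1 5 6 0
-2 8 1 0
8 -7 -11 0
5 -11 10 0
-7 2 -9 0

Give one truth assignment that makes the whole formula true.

Set x1 = True and propagate.
Try x2 = False.
Try x3 = False.
The remaining clauses are satisfied by x4 = False, x5 = True, x6 = False, x7 = True, x8 = False, x9 = False, x10 = False, x11 = False.
Every clause has at least one true literal under this assignment.

x1=True, x2=False, x3=False, x4=False, x5=True, x6=False, x7=True, x8=False, x9=False, x10=False, x11=False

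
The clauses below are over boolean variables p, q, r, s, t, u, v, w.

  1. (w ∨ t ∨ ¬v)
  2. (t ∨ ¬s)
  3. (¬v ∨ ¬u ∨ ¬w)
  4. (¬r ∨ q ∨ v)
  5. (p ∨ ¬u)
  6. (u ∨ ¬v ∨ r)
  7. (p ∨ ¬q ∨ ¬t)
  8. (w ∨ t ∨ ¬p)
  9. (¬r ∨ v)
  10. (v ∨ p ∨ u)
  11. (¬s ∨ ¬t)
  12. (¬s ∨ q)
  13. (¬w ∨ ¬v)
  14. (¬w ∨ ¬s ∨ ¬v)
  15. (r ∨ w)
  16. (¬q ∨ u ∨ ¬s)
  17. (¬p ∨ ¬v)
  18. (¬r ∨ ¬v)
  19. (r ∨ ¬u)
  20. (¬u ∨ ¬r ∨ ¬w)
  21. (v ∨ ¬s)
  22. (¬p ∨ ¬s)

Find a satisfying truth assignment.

p=True  q=True  r=False  s=False  t=False  u=False  v=False  w=True

Pure literal: s appears only negated; assign s = False.
Try p = True.
  then v is forced to False.
  then r is forced to False.
  then w is forced to True.
  then u is forced to False.
q, t are now unconstrained; take q = True, t = False.
Every clause has at least one true literal under this assignment.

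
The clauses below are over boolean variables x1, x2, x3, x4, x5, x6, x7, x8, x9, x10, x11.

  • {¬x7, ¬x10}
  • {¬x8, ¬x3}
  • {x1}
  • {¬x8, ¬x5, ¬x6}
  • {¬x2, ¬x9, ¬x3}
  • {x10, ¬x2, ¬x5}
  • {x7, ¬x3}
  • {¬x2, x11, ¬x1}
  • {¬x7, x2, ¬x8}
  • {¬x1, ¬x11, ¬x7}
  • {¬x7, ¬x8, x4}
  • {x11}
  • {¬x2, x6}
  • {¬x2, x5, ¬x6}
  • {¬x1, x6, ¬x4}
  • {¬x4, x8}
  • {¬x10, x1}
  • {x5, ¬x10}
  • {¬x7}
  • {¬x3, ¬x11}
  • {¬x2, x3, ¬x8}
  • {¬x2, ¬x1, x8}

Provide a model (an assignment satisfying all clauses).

x1 = T, x2 = F, x3 = F, x4 = F, x5 = T, x6 = F, x7 = F, x8 = F, x9 = F, x10 = F, x11 = T

Unit propagation: (x1) forces x1 = True.
(x11) is a unit clause, so x11 = True.
Unit propagation: (¬x7) forces x7 = False.
The clause (¬x3) is unit: x3 must be False.
Pure literal: x2 appears only negated; assign x2 = False.
Pure literal: x4 appears only negated; assign x4 = False.
Set x5 = True and propagate.
Try x6 = False.
x8, x9, x10 are now unconstrained; take x8 = False, x9 = False, x10 = False.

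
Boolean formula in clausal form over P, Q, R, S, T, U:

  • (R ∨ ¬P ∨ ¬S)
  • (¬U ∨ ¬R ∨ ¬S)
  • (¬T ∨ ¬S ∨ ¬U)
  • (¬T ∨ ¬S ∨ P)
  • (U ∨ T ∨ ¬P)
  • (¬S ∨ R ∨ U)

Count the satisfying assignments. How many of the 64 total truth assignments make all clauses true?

34

Case analysis on S and U:
  S=1, U=1: remaining (P,Q,R,T) ∈ {(0,0,0,0); (0,1,0,0)} — 2.
  S=1, U=0: remaining (P,Q,R,T) ∈ {(0,0,1,0); (0,1,1,0); (1,0,1,1); (1,1,1,1)} — 4.
  S=0, U=1: P, Q, R, T free → 2^4 = 16.
  S=0, U=0: Q, R free; 3 ways for (P,T) × 2^2 = 12.
Total: 2 + 4 + 16 + 12 = 34.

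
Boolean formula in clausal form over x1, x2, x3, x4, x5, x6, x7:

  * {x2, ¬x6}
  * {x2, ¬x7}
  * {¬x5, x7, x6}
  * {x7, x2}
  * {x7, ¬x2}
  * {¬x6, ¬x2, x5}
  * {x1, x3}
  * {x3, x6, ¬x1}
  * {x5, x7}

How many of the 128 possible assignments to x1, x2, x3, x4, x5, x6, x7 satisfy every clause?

14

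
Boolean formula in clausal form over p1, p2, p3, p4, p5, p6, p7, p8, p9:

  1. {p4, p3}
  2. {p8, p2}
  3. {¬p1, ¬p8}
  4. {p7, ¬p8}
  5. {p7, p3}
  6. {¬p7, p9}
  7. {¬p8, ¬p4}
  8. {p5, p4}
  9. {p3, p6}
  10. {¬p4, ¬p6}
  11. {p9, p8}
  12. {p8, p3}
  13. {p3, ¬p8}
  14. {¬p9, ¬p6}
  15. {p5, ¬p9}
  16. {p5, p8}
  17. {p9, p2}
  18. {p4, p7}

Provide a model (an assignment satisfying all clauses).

p1 occurs only negated in the remaining clauses — set p1 = False.
p2 occurs only positively in the remaining clauses — set p2 = True.
Branch on p3: take p3 = True.
Try p4 = True.
  then p8 is forced to False.
  then p6 is forced to False.
  then p9 is forced to True.
  then p5 is forced to True.
p7 is now unconstrained; take p7 = True.
Check each clause:
  1. {p4, p3} — p3 is true.
  2. {p8, p2} — p2 is true.
  3. {¬p1, ¬p8} — ¬p8 is true.
  4. {p7, ¬p8} — ¬p8 is true.
  5. {p7, p3} — p3 is true.
  6. {p9, ¬p7} — p9 is true.
  7. {¬p8, ¬p4} — ¬p8 is true.
  8. {p5, p4} — p4 is true.
  9. {p6, p3} — p3 is true.
  10. {¬p6, ¬p4} — ¬p6 is true.
  11. {p8, p9} — p9 is true.
  12. {p8, p3} — p3 is true.
  13. {p3, ¬p8} — ¬p8 is true.
  14. {¬p6, ¬p9} — ¬p6 is true.
  15. {¬p9, p5} — p5 is true.
  16. {p8, p5} — p5 is true.
  17. {p9, p2} — p9 is true.
  18. {p4, p7} — p4 is true.

p1=False, p2=True, p3=True, p4=True, p5=True, p6=False, p7=True, p8=False, p9=True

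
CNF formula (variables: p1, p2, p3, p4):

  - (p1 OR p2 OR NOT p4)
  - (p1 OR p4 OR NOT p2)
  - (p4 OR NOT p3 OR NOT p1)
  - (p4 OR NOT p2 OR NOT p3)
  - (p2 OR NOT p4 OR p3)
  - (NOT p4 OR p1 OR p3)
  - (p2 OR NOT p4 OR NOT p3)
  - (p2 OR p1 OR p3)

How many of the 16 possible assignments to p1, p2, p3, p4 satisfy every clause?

Satisfying assignments:
  p1=F p2=F p3=T p4=F
  p1=F p2=T p3=T p4=T
  p1=T p2=F p3=F p4=F
  p1=T p2=T p3=F p4=F
  p1=T p2=T p3=F p4=T
  p1=T p2=T p3=T p4=T
Count: 6.

6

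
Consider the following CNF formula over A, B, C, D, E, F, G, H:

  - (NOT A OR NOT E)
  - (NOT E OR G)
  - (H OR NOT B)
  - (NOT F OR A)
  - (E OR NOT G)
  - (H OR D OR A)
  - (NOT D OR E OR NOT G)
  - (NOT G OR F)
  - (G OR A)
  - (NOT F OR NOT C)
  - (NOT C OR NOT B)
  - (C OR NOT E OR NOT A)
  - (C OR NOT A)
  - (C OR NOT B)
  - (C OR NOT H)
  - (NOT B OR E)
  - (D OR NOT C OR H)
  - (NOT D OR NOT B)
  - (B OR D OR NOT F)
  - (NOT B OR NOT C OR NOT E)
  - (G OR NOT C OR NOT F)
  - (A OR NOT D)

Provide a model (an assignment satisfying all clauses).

A = T  B = F  C = T  D = F  E = F  F = F  G = F  H = T

Set A = True and propagate.
  then E is forced to False.
  then G is forced to False.
  then C is forced to True.
  then F is forced to False.
  then B is forced to False.
The remaining clauses are satisfied by D = False, H = True.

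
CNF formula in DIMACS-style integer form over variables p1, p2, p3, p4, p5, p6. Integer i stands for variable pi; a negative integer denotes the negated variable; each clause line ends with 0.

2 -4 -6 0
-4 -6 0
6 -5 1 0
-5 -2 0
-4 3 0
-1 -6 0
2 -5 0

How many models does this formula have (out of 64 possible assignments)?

Split on p6, then p2.
  p6=1, p2=1: remaining (p1,p3,p4,p5) ∈ {(0,0,0,0); (0,1,0,0)} — 2.
  p6=1, p2=0: remaining (p1,p3,p4,p5) ∈ {(0,0,0,0); (0,1,0,0)} — 2.
  p6=0, p2=1: p1 free; 3 ways for (p3,p4,p5) × 2^1 = 6.
  p6=0, p2=0: p1 free; 3 ways for (p3,p4,p5) × 2^1 = 6.
Total: 2 + 2 + 6 + 6 = 16.

16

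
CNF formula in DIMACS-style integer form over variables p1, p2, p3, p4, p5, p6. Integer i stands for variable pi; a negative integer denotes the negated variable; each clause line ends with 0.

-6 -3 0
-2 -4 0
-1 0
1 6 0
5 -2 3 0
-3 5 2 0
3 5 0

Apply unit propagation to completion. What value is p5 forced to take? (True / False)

(!p1) is a unit clause: p1 = False.
From (p6 || p1) and p1 = False: p6 = True.
From (!p6 || !p3) and p6 = True: p3 = False.
(p3 || p5) with p3 = False leaves only p5, so p5 = True.

True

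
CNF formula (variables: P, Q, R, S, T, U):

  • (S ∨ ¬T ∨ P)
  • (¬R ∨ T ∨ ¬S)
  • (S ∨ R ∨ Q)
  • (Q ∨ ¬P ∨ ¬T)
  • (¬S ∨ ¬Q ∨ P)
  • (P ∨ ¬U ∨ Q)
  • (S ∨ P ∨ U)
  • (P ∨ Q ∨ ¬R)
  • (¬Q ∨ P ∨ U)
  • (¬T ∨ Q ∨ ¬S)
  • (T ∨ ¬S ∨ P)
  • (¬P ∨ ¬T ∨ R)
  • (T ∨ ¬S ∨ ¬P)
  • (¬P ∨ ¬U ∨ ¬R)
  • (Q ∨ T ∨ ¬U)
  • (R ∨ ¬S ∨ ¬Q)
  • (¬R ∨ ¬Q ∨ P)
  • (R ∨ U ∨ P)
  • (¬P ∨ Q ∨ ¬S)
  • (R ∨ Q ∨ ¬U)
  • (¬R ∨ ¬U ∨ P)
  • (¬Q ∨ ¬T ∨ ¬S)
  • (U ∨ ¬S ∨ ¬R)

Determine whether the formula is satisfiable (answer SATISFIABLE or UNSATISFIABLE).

SATISFIABLE

Set P = True and propagate.
Branch on Q: take Q = True.
For the remaining variables, R = False, S = False, T = False, U = False works.
So P = True, Q = True, R = False, S = False, T = False, U = False is a satisfying assignment.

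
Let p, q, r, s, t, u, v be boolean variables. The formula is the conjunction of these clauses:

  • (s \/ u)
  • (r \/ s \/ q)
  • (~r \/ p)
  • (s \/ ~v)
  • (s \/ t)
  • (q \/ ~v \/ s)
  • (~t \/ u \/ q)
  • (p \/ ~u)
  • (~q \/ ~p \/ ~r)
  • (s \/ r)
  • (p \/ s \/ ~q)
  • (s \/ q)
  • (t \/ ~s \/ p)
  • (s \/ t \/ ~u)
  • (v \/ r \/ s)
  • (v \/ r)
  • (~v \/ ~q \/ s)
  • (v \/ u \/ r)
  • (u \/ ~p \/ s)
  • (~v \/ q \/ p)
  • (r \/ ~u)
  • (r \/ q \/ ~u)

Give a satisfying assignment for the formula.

Set p = True and propagate.
Branch on q: take q = False.
  then s is forced to True.
For the remaining variables, r = True, t = False, u = True, v = True works.
Every clause has at least one true literal under this assignment.

p = 1, q = 0, r = 1, s = 1, t = 0, u = 1, v = 1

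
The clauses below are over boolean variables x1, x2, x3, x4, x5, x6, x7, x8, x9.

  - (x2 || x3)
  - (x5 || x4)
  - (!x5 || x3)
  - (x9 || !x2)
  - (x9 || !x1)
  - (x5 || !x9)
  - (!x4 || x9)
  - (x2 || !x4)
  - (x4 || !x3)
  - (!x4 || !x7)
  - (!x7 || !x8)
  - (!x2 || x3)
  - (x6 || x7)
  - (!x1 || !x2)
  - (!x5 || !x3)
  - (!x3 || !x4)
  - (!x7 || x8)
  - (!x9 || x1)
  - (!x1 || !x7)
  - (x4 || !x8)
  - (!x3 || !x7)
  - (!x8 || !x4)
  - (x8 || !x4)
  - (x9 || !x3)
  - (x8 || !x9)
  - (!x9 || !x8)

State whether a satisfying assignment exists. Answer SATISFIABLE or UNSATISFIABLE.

UNSATISFIABLE

x4 = True:
  propagation gives x9=True, x5=True, x3=True; an empty clause results — contradiction.
x4 = False:
  propagation gives x5=True, x3=True; an empty clause results — contradiction.
Every branch closes, so no satisfying assignment exists.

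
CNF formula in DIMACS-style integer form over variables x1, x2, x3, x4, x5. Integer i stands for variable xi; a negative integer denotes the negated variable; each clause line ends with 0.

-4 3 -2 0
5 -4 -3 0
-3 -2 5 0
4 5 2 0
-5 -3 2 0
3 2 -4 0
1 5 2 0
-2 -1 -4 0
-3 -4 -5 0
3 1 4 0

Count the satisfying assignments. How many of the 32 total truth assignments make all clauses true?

5

Satisfying assignments:
  x1=0 x2=1 x3=1 x4=0 x5=1
  x1=1 x2=0 x3=0 x4=0 x5=1
  x1=1 x2=1 x3=0 x4=0 x5=0
  x1=1 x2=1 x3=0 x4=0 x5=1
  x1=1 x2=1 x3=1 x4=0 x5=1
Count: 5.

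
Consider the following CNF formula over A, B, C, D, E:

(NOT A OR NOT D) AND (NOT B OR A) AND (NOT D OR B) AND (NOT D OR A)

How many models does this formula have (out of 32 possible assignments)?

Case analysis on A and D:
  A=T, D=T: a clause becomes empty — 0.
  A=T, D=F: B, C, E free → 2^3 = 8.
  A=F, D=T: a clause becomes empty — 0.
  A=F, D=F: remaining (B,C,E) ∈ {(F,F,F); (F,F,T); (F,T,F); (F,T,T)} — 4.
Total: 0 + 8 + 0 + 4 = 12.

12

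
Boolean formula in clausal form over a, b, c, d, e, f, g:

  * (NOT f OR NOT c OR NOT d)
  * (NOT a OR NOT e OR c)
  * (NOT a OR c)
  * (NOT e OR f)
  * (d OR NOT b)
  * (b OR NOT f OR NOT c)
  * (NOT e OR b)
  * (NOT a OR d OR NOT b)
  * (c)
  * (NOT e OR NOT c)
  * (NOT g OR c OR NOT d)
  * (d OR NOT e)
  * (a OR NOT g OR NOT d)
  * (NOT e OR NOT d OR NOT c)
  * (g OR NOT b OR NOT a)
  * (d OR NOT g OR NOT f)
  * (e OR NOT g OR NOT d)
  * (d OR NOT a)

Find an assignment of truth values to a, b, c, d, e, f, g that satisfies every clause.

(c) is a unit clause, so c = True.
(NOT e) is a unit clause, so e = False.
Pure literal: f appears only negated; assign f = False.
Branch on a: take a = True.
  then d is forced to True.
  then g is forced to False.
  then b is forced to False.

a = True, b = False, c = True, d = True, e = False, f = False, g = False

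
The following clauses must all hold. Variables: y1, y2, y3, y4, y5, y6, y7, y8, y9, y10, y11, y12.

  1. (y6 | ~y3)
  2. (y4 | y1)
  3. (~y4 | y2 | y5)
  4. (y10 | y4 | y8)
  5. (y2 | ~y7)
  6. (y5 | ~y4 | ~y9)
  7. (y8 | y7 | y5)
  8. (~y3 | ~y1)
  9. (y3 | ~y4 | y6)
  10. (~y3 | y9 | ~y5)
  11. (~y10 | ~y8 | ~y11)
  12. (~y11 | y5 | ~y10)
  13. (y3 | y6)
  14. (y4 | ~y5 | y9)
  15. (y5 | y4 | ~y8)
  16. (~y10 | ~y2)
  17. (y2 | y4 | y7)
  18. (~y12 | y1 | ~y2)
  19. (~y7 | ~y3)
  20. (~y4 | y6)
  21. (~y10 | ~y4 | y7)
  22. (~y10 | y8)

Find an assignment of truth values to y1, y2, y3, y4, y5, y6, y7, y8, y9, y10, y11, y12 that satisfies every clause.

y6 occurs only positively in the remaining clauses — set y6 = True.
y11 occurs only negated in the remaining clauses — set y11 = False.
Set y1 = True and propagate.
  then y3 is forced to False.
The remaining clauses are satisfied by y2 = True, y4 = True, y5 = False, y7 = True, y8 = True, y9 = False, y10 = False, y12 = False.

y1=1, y2=1, y3=0, y4=1, y5=0, y6=1, y7=1, y8=1, y9=0, y10=0, y11=0, y12=0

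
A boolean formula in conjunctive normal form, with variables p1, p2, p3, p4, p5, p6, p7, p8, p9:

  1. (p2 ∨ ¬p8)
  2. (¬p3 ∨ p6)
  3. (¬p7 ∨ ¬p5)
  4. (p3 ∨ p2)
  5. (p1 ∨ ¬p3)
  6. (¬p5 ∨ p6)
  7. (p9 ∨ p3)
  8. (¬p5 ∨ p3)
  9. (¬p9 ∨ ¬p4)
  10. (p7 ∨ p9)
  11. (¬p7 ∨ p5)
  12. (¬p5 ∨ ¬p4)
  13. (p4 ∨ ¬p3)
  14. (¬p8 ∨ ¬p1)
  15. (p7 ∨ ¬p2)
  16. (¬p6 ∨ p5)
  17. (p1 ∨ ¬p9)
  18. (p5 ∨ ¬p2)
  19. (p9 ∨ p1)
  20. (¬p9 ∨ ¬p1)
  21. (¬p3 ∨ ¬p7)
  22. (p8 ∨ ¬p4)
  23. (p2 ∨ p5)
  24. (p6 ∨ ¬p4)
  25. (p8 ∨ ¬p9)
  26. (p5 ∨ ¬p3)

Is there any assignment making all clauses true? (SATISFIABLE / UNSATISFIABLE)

UNSATISFIABLE

p5 = True:
  propagation gives p7=False, p6=True, p3=True, p1=True; an empty clause results — contradiction.
p5 = False:
  propagation gives p7=False, p9=True, p4=False, p3=False; an empty clause results — contradiction.
Every branch closes, so no satisfying assignment exists.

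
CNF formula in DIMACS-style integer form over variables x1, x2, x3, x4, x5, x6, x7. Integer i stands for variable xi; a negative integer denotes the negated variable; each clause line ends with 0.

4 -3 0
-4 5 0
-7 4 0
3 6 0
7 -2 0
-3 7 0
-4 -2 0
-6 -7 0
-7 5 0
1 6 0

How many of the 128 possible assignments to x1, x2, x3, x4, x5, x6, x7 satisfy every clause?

7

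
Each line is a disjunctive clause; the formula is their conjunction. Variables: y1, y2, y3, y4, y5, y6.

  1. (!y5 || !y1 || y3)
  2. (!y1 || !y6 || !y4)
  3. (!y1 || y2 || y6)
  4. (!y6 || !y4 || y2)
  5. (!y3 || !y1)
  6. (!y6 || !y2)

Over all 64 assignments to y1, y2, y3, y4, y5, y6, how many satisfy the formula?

Case analysis on y1 and y6:
  y1=T, y6=T: remaining (y2,y3,y4,y5) ∈ {(F,F,F,F)} — 1.
  y1=T, y6=F: remaining (y2,y3,y4,y5) ∈ {(T,F,F,F); (T,F,T,F)} — 2.
  y1=F, y6=T: remaining (y2,y3,y4,y5) ∈ {(F,F,F,F); (F,F,F,T); (F,T,F,F); (F,T,F,T)} — 4.
  y1=F, y6=F: y2, y3, y4, y5 free → 2^4 = 16.
Total: 1 + 2 + 4 + 16 = 23.

23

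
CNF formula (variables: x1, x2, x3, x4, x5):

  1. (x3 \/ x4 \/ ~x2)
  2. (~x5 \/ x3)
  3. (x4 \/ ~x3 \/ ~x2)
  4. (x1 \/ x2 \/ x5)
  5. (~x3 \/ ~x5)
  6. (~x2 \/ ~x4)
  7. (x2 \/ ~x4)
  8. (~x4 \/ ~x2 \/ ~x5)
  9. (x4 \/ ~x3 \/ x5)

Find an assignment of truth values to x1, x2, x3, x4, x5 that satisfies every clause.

Pure literal: x1 appears only positively; assign x1 = True.
Branch on x2: take x2 = False.
  then x4 is forced to False.
The remaining clauses are satisfied by x3 = False, x5 = False.

x1=1, x2=0, x3=0, x4=0, x5=0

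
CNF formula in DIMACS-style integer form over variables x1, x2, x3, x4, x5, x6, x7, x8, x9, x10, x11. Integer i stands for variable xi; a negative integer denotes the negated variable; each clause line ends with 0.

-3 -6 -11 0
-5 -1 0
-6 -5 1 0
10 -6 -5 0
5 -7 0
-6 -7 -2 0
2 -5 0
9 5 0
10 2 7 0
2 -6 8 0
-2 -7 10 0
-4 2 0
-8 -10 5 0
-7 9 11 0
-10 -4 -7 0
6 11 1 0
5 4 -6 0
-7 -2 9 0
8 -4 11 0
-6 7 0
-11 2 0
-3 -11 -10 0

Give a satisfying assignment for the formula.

x1=False, x2=True, x3=False, x4=False, x5=True, x6=False, x7=True, x8=True, x9=True, x10=True, x11=True

Pure literal: x3 appears only negated; assign x3 = False.
Pure literal: x9 appears only positively; assign x9 = True.
Branch on x1: take x1 = False.
Branch on x2: take x2 = True.
For the remaining variables, x4 = False, x5 = True, x6 = False, x7 = True, x8 = True, x10 = True, x11 = True works.
Every clause has at least one true literal under this assignment.
Check each clause:
  1. {¬x6, ¬x11, ¬x3} — ¬x6 is true.
  2. {¬x1, ¬x5} — ¬x1 is true.
  3. {¬x6, x1, ¬x5} — ¬x6 is true.
  4. {x10, ¬x6, ¬x5} — x10 is true.
  5. {x5, ¬x7} — x5 is true.
  6. {¬x2, ¬x6, ¬x7} — ¬x6 is true.
  7. {¬x5, x2} — x2 is true.
  8. {x5, x9} — x9 is true.
  9. {x7, x10, x2} — x2 is true.
  10. {x2, ¬x6, x8} — x8 is true.
  11. {¬x2, x10, ¬x7} — x10 is true.
  12. {¬x4, x2} — x2 is true.
  13. {¬x10, ¬x8, x5} — x5 is true.
  14. {¬x7, x11, x9} — x11 is true.
  15. {¬x4, ¬x10, ¬x7} — ¬x4 is true.
  16. {x1, x11, x6} — x11 is true.
  17. {x5, ¬x6, x4} — ¬x6 is true.
  18. {¬x7, x9, ¬x2} — x9 is true.
  19. {¬x4, x11, x8} — x8 is true.
  20. {¬x6, x7} — ¬x6 is true.
  21. {¬x11, x2} — x2 is true.
  22. {¬x10, ¬x11, ¬x3} — ¬x3 is true.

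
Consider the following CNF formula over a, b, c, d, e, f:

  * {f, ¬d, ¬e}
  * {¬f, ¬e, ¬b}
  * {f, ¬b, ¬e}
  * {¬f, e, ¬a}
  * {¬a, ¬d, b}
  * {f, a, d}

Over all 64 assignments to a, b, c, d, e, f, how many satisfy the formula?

Split on f, then e.
  f=1, e=1: c free; 3 ways for (a,b,d) × 2^1 = 6.
  f=1, e=0: forces a=0; b, c, d free → 2^3 = 8.
  f=0, e=1: remaining (a,b,c,d) ∈ {(1,0,0,0); (1,0,1,0)} — 2.
  f=0, e=0: c free; 5 ways for (a,b,d) × 2^1 = 10.
Total: 6 + 8 + 2 + 10 = 26.

26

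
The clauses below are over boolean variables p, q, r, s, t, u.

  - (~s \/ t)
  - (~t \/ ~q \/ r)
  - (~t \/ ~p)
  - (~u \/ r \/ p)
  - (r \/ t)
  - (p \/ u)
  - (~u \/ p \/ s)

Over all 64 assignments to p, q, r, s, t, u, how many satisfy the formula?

6

The models are:
  p=0 q=0 r=1 s=1 t=1 u=1
  p=0 q=1 r=1 s=1 t=1 u=1
  p=1 q=0 r=1 s=0 t=0 u=0
  p=1 q=0 r=1 s=0 t=0 u=1
  p=1 q=1 r=1 s=0 t=0 u=0
  p=1 q=1 r=1 s=0 t=0 u=1
Count: 6.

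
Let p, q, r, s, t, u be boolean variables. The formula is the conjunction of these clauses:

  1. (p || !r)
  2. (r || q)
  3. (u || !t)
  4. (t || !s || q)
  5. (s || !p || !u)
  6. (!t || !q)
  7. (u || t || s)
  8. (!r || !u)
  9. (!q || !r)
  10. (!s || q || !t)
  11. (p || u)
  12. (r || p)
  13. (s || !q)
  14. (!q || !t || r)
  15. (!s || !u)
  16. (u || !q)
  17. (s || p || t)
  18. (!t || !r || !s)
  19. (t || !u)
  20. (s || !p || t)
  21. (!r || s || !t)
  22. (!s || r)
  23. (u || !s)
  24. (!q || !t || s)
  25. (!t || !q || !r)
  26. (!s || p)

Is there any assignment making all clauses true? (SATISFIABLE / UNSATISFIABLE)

UNSATISFIABLE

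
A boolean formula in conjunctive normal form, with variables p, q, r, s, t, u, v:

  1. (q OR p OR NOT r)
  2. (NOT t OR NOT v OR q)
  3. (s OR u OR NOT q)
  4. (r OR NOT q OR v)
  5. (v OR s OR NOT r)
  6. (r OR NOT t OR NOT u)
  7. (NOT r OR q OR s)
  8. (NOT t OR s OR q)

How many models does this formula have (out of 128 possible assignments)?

52

Split on q, then r.
  q=1, r=1: p, t free; 5 ways for (s,u,v) × 2^2 = 20.
  q=1, r=0: p free; 4 ways for (s,t,u,v) × 2^1 = 8.
  q=0, r=1: u free; 3 ways for (p,s,t,v) × 2^1 = 6.
  q=0, r=0: p free; 9 ways for (s,t,u,v) × 2^1 = 18.
Total: 20 + 8 + 6 + 18 = 52.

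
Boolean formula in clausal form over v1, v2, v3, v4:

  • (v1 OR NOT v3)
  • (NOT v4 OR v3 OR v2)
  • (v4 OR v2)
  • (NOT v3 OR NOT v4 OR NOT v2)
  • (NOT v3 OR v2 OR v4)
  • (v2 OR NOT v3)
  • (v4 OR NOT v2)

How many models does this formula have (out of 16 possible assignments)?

2

The models are:
  v1=0 v2=1 v3=0 v4=1
  v1=1 v2=1 v3=0 v4=1
Count: 2.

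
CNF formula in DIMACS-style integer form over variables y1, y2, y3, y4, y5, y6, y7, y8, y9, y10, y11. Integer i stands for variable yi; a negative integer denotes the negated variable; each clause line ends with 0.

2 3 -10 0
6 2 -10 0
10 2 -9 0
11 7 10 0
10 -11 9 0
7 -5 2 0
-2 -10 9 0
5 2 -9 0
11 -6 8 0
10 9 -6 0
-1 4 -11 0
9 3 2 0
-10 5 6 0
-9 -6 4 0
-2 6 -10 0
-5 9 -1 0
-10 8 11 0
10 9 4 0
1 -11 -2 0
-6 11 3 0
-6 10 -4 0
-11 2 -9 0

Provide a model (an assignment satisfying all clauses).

y1=1, y2=1, y3=1, y4=1, y5=1, y6=0, y7=1, y8=1, y9=1, y10=0, y11=1

Pure literal: y3 appears only positively; assign y3 = True.
y7 occurs only positively in the remaining clauses — set y7 = True.
Try y1 = True.
Branch on y2: take y2 = True.
Set y4 = True and propagate.
The remaining clauses are satisfied by y5 = True, y6 = False, y8 = True, y9 = True, y10 = False, y11 = True.
Every clause has at least one true literal under this assignment.
Check each clause:
  1. (NOT y10 OR y3 OR y2) — y2 is true.
  2. (NOT y10 OR y6 OR y2) — y2 is true.
  3. (NOT y9 OR y2 OR y10) — y2 is true.
  4. (y11 OR y10 OR y7) — y11 is true.
  5. (NOT y11 OR y10 OR y9) — y9 is true.
  6. (y2 OR NOT y5 OR y7) — y2 is true.
  7. (y9 OR NOT y2 OR NOT y10) — y9 is true.
  8. (y2 OR NOT y9 OR y5) — y2 is true.
  9. (NOT y6 OR y11 OR y8) — y8 is true.
  10. (NOT y6 OR y9 OR y10) — y9 is true.
  11. (NOT y11 OR y4 OR NOT y1) — y4 is true.
  12. (y2 OR y3 OR y9) — y9 is true.
  13. (NOT y10 OR y6 OR y5) — y5 is true.
  14. (NOT y6 OR y4 OR NOT y9) — NOT y6 is true.
  15. (NOT y2 OR y6 OR NOT y10) — NOT y10 is true.
  16. (y9 OR NOT y1 OR NOT y5) — y9 is true.
  17. (NOT y10 OR y11 OR y8) — y8 is true.
  18. (y10 OR y4 OR y9) — y9 is true.
  19. (NOT y11 OR y1 OR NOT y2) — y1 is true.
  20. (NOT y6 OR y11 OR y3) — y3 is true.
  21. (NOT y6 OR NOT y4 OR y10) — NOT y6 is true.
  22. (y2 OR NOT y9 OR NOT y11) — y2 is true.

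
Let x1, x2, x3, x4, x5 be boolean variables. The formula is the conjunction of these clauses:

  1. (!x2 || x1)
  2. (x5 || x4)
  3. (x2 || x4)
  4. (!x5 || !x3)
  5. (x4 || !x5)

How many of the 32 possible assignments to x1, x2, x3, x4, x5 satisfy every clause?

Case analysis on x4 and x5:
  x4=T, x5=T: remaining (x1,x2,x3) ∈ {(F,F,F); (T,F,F); (T,T,F)} — 3.
  x4=T, x5=F: x3 free; 3 ways for (x1,x2) × 2^1 = 6.
  x4=F, x5=T: a clause becomes empty — 0.
  x4=F, x5=F: a clause becomes empty — 0.
Total: 3 + 6 + 0 + 0 = 9.

9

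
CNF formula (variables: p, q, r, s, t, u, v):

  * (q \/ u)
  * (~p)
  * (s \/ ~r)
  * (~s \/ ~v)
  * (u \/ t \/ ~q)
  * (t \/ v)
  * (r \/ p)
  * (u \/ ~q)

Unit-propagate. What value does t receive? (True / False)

(~p) stands alone — p = False.
(r \/ p): since p = False, the clause reduces to (r). r = True.
(~r \/ s) with r = True leaves only s, so s = True.
(~s \/ ~v) with s = True leaves only ~v, so v = False.
(t \/ v) with v = False leaves only t, so t = True.

True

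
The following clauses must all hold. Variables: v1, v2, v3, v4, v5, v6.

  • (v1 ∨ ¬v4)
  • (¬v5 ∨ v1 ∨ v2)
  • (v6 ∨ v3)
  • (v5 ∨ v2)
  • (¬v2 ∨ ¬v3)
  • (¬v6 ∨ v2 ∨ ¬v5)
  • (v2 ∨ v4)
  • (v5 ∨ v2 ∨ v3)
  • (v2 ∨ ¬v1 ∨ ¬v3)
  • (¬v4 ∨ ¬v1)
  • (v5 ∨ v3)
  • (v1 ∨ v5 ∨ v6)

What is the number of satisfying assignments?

Satisfying assignments:
  v1=0 v2=1 v3=0 v4=0 v5=1 v6=1
  v1=1 v2=1 v3=0 v4=0 v5=1 v6=1
Count: 2.

2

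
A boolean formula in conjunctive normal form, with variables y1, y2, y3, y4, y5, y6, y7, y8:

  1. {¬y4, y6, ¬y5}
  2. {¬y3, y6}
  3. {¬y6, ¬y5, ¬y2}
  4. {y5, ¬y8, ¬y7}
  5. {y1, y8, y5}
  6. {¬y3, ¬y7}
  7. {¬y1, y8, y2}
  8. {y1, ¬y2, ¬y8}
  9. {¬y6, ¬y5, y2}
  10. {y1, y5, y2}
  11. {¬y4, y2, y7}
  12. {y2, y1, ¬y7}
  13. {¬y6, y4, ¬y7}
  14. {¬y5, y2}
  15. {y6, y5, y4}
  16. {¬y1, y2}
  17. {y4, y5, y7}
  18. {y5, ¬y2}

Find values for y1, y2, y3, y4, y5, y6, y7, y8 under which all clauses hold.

Pure literal: y3 appears only negated; assign y3 = False.
Set y1 = True and propagate.
  then y2 is forced to True.
  then y5 is forced to True.
  then y6 is forced to False.
  then y4 is forced to False.
y7, y8 are now unconstrained; take y7 = True, y8 = True.
Every clause has at least one true literal under this assignment.

y1=True, y2=True, y3=False, y4=False, y5=True, y6=False, y7=True, y8=True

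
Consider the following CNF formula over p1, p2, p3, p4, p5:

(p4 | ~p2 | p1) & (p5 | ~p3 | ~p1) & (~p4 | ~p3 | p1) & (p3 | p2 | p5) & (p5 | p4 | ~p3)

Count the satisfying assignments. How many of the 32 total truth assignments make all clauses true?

15

Split on p3, then p1.
  p3=1, p1=1: remaining (p2,p4,p5) ∈ {(0,0,1); (0,1,1); (1,0,1); (1,1,1)} — 4.
  p3=1, p1=0: remaining (p2,p4,p5) ∈ {(0,0,1)} — 1.
  p3=0, p1=1: p4 free; 3 ways for (p2,p5) × 2^1 = 6.
  p3=0, p1=0: remaining (p2,p4,p5) ∈ {(0,0,1); (0,1,1); (1,1,0); (1,1,1)} — 4.
Total: 4 + 1 + 6 + 4 = 15.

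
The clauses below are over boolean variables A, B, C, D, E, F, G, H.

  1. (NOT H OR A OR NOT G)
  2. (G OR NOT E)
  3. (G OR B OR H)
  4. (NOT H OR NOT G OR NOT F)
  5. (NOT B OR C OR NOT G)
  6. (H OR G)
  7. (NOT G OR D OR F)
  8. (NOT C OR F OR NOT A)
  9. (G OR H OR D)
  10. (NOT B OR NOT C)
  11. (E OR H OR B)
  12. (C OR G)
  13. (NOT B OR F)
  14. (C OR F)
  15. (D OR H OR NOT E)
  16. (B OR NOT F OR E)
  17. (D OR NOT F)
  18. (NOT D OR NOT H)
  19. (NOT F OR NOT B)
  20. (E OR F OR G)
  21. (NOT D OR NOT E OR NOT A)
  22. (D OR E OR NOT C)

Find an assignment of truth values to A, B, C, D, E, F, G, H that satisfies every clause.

Branch on A: take A = False.
The remaining clauses are satisfied by B = False, C = True, D = True, E = True, F = True, G = True, H = False.

A=0, B=0, C=1, D=1, E=1, F=1, G=1, H=0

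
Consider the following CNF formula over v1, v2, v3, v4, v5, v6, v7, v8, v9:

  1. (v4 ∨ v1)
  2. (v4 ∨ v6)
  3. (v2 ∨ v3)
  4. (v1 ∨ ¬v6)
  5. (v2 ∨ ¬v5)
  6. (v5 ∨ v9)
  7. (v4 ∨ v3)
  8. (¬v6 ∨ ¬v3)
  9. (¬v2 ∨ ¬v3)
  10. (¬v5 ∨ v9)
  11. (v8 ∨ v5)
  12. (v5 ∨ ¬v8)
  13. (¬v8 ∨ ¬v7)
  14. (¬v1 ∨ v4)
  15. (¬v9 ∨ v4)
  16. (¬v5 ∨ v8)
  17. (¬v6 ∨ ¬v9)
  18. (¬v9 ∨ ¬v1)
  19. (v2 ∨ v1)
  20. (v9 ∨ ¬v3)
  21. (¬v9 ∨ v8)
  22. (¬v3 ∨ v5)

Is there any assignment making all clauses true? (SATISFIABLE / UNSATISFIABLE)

SATISFIABLE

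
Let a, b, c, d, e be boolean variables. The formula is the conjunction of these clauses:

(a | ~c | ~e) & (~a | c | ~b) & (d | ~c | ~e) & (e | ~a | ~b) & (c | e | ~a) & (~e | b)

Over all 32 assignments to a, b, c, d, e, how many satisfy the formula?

13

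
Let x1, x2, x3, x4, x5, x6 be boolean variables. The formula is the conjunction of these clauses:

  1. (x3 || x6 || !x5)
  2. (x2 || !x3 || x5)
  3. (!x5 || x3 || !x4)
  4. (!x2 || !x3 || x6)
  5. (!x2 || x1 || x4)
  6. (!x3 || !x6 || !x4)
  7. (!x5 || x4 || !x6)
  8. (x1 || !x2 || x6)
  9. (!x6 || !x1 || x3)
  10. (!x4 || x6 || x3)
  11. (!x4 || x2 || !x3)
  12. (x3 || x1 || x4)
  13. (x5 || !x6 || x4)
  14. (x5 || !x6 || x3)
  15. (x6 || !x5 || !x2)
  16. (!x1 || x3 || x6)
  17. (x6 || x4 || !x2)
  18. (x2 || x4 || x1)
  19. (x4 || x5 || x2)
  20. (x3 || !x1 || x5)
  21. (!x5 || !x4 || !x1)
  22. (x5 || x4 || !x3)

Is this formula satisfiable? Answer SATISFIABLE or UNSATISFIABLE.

SATISFIABLE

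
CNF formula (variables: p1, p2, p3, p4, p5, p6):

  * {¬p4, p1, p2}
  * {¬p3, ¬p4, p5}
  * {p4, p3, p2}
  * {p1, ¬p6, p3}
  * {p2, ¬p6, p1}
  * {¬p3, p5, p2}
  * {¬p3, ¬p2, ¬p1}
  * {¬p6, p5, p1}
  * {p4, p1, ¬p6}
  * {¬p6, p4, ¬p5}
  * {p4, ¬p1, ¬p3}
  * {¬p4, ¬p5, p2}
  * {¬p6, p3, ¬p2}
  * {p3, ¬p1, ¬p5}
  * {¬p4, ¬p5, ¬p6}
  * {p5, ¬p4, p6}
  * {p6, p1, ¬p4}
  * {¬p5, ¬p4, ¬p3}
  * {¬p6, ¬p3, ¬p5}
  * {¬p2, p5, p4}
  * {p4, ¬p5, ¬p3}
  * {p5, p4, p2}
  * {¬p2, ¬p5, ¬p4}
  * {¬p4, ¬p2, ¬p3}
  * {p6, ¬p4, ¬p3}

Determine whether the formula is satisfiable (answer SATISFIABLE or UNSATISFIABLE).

Try p1 = False.
For the remaining variables, p2 = True, p3 = False, p4 = False, p5 = True, p6 = False works.
So p1=False, p2=True, p3=False, p4=False, p5=True, p6=False is a satisfying assignment.

SATISFIABLE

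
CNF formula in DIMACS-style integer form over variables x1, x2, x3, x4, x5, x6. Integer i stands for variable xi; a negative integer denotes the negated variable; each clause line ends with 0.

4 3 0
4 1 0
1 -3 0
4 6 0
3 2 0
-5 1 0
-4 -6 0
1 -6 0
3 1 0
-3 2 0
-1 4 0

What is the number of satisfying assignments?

Satisfying assignments:
  x1=T x2=T x3=F x4=T x5=F x6=F
  x1=T x2=T x3=F x4=T x5=T x6=F
  x1=T x2=T x3=T x4=T x5=F x6=F
  x1=T x2=T x3=T x4=T x5=T x6=F
That's 4 in total.

4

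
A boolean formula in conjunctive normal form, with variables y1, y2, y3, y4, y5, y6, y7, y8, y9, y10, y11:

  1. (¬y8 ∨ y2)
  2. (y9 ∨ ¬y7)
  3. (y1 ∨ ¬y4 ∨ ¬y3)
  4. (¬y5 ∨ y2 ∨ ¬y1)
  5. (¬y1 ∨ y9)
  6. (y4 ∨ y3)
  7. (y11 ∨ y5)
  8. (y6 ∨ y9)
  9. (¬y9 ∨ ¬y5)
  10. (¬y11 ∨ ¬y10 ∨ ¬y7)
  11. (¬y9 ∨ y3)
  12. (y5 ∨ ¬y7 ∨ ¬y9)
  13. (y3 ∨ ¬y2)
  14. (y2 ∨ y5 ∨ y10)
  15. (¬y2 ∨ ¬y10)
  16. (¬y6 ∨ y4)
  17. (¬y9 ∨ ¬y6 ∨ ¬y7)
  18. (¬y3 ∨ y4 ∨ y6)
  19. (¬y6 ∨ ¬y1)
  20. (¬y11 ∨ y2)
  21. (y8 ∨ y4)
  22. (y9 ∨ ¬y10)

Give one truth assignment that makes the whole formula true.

y1=T  y2=T  y3=T  y4=T  y5=F  y6=F  y7=F  y8=T  y9=T  y10=F  y11=T

Check each clause:
  1. (y2 ∨ ¬y8) — y2 is true.
  2. (¬y7 ∨ y9) — y9 is true.
  3. (¬y3 ∨ ¬y4 ∨ y1) — y1 is true.
  4. (¬y1 ∨ ¬y5 ∨ y2) — y2 is true.
  5. (y9 ∨ ¬y1) — y9 is true.
  6. (y3 ∨ y4) — y3 is true.
  7. (y5 ∨ y11) — y11 is true.
  8. (y9 ∨ y6) — y9 is true.
  9. (¬y5 ∨ ¬y9) — ¬y5 is true.
  10. (¬y11 ∨ ¬y10 ∨ ¬y7) — ¬y7 is true.
  11. (y3 ∨ ¬y9) — y3 is true.
  12. (¬y7 ∨ ¬y9 ∨ y5) — ¬y7 is true.
  13. (¬y2 ∨ y3) — y3 is true.
  14. (y5 ∨ y2 ∨ y10) — y2 is true.
  15. (¬y10 ∨ ¬y2) — ¬y10 is true.
  16. (¬y6 ∨ y4) — ¬y6 is true.
  17. (¬y7 ∨ ¬y9 ∨ ¬y6) — ¬y7 is true.
  18. (y4 ∨ y6 ∨ ¬y3) — y4 is true.
  19. (¬y1 ∨ ¬y6) — ¬y6 is true.
  20. (y2 ∨ ¬y11) — y2 is true.
  21. (y8 ∨ y4) — y8 is true.
  22. (y9 ∨ ¬y10) — y9 is true.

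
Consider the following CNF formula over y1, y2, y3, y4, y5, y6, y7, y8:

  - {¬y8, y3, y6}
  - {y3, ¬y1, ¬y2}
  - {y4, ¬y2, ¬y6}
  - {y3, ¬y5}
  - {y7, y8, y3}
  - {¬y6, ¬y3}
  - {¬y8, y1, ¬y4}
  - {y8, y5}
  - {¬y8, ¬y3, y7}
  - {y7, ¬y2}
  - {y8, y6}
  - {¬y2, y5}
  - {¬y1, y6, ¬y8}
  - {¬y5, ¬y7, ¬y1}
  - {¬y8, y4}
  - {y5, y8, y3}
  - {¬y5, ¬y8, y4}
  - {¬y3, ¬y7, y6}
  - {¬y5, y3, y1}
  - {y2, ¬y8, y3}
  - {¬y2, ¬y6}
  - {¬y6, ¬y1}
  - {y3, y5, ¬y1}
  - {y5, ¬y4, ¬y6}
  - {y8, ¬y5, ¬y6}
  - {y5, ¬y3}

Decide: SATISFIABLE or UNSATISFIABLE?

UNSATISFIABLE

y3 = True:
  propagation gives y6=False, y8=True, y7=True; an empty clause results — contradiction.
y3 = False:
  propagation gives y5=False, y8=True, y6=True, y2=False; an empty clause results — contradiction.
Every branch closes, so no satisfying assignment exists.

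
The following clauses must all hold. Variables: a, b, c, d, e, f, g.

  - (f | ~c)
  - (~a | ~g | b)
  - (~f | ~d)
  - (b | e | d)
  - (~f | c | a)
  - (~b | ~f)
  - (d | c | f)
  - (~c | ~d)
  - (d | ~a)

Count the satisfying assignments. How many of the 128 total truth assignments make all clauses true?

Case analysis on d and f:
  d=1, f=1: a clause becomes empty — 0.
  d=1, f=0: e free; 7 ways for (a,b,c,g) × 2^1 = 14.
  d=0, f=1: remaining (a,b,c,e,g) ∈ {(0,0,1,1,0); (0,0,1,1,1)} — 2.
  d=0, f=0: a clause becomes empty — 0.
Total: 0 + 14 + 2 + 0 = 16.

16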